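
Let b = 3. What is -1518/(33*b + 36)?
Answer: -506/45 ≈ -11.244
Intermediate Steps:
-1518/(33*b + 36) = -1518/(33*3 + 36) = -1518/(99 + 36) = -1518/135 = -1518*1/135 = -506/45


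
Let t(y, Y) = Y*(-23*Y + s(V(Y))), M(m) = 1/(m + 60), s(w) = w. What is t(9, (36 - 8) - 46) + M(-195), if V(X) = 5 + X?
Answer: -974431/135 ≈ -7218.0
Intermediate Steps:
M(m) = 1/(60 + m)
t(y, Y) = Y*(5 - 22*Y) (t(y, Y) = Y*(-23*Y + (5 + Y)) = Y*(5 - 22*Y))
t(9, (36 - 8) - 46) + M(-195) = ((36 - 8) - 46)*(5 - 22*((36 - 8) - 46)) + 1/(60 - 195) = (28 - 46)*(5 - 22*(28 - 46)) + 1/(-135) = -18*(5 - 22*(-18)) - 1/135 = -18*(5 + 396) - 1/135 = -18*401 - 1/135 = -7218 - 1/135 = -974431/135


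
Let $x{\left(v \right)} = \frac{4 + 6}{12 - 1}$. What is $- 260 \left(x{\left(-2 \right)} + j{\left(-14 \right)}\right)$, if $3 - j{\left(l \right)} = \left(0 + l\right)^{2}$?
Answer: $\frac{549380}{11} \approx 49944.0$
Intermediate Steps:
$j{\left(l \right)} = 3 - l^{2}$ ($j{\left(l \right)} = 3 - \left(0 + l\right)^{2} = 3 - l^{2}$)
$x{\left(v \right)} = \frac{10}{11}$
$- 260 \left(x{\left(-2 \right)} + j{\left(-14 \right)}\right) = - 260 \left(\frac{10}{11} + \left(3 - \left(-14\right)^{2}\right)\right) = - 260 \left(\frac{10}{11} + \left(3 - 196\right)\right) = - 260 \left(\frac{10}{11} - 193\right) = \left(-260\right) \left(- \frac{2113}{11}\right) = \frac{549380}{11}$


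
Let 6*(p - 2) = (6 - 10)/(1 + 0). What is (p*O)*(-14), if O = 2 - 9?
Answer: 392/3 ≈ 130.67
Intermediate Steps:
O = -7
p = 4/3 (p = 2 + ((6 - 10)/(1 + 0))/6 = 2 + (-4/1)/6 = 2 + (-4*1)/6 = 2 + (1/6)*(-4) = 2 - 2/3 = 4/3 ≈ 1.3333)
(p*O)*(-14) = ((4/3)*(-7))*(-14) = -28/3*(-14) = 392/3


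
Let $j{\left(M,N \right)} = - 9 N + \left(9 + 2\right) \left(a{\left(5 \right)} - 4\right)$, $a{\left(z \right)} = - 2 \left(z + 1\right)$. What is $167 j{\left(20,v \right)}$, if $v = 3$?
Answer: $-33901$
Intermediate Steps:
$a{\left(z \right)} = -2 - 2 z$ ($a{\left(z \right)} = - 2 \left(1 + z\right) = -2 - 2 z$)
$j{\left(M,N \right)} = -176 - 9 N$ ($j{\left(M,N \right)} = - 9 N + \left(9 + 2\right) \left(\left(-2 - 10\right) - 4\right) = - 9 N + 11 \left(\left(-2 - 10\right) - 4\right) = - 9 N + 11 \left(-12 - 4\right) = - 9 N + 11 \left(-16\right) = - 9 N - 176 = -176 - 9 N$)
$167 j{\left(20,v \right)} = 167 \left(-176 - 27\right) = 167 \left(-203\right) = -33901$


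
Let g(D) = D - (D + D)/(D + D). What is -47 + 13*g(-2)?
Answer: -86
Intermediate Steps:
g(D) = -1 + D (g(D) = D - 2*D/(2*D) = D - 2*D*1/(2*D) = D - 1*1 = D - 1 = -1 + D)
-47 + 13*g(-2) = -47 + 13*(-1 - 2) = -47 + 13*(-3) = -47 - 39 = -86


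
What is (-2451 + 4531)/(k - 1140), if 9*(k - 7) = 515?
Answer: -9360/4841 ≈ -1.9335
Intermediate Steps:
k = 578/9 (k = 7 + (1/9)*515 = 7 + 515/9 = 578/9 ≈ 64.222)
(-2451 + 4531)/(k - 1140) = (-2451 + 4531)/(578/9 - 1140) = 2080/(-9682/9) = 2080*(-9/9682) = -9360/4841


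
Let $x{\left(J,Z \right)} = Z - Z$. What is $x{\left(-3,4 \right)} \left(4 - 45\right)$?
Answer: $0$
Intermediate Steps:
$x{\left(J,Z \right)} = 0$
$x{\left(-3,4 \right)} \left(4 - 45\right) = 0 \left(4 - 45\right) = 0 \left(-41\right) = 0$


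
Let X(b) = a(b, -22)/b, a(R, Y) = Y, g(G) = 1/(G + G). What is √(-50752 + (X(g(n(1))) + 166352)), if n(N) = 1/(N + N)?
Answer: 3*√12842 ≈ 339.97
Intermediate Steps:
n(N) = 1/(2*N)
g(G) = 1/(2*G)
X(b) = -22/b
√(-50752 + (X(g(n(1))) + 166352)) = √(-50752 + (-22/(1/(2*(((½)/1)))) + 166352)) = √(-50752 + (-22/(1/(2*(((½)*1)))) + 166352)) = √(-50752 + (-22/1 + 166352)) = √(-50752 + (-22*1 + 166352)) = √(-50752 + (-22 + 166352)) = √(-50752 + 166330) = √115578 = 3*√12842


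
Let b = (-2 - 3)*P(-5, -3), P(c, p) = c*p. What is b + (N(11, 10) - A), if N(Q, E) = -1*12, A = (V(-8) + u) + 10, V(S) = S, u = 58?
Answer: -147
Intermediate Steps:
A = 60 (A = (-8 + 58) + 10 = 50 + 10 = 60)
N(Q, E) = -12
b = -75 (b = (-2 - 3)*(-5*(-3)) = -5*15 = -75)
b + (N(11, 10) - A) = -75 + (-12 - 1*60) = -75 + (-12 - 60) = -75 - 72 = -147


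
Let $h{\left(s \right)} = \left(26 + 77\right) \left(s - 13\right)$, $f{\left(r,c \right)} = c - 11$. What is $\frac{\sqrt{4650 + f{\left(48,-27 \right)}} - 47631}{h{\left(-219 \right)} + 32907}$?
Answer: $- \frac{47631}{9011} + \frac{2 \sqrt{1153}}{9011} \approx -5.2783$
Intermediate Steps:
$f{\left(r,c \right)} = -11 + c$
$h{\left(s \right)} = -1339 + 103 s$ ($h{\left(s \right)} = 103 \left(-13 + s\right) = -1339 + 103 s$)
$\frac{\sqrt{4650 + f{\left(48,-27 \right)}} - 47631}{h{\left(-219 \right)} + 32907} = \frac{\sqrt{4650 - 38} - 47631}{\left(-1339 + 103 \left(-219\right)\right) + 32907} = \frac{\sqrt{4650 - 38} - 47631}{\left(-1339 - 22557\right) + 32907} = \frac{\sqrt{4612} - 47631}{-23896 + 32907} = \frac{2 \sqrt{1153} - 47631}{9011} = \left(-47631 + 2 \sqrt{1153}\right) \frac{1}{9011} = - \frac{47631}{9011} + \frac{2 \sqrt{1153}}{9011}$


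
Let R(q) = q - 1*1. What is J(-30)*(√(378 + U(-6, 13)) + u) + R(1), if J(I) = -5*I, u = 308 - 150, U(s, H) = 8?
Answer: 23700 + 150*√386 ≈ 26647.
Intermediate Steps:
u = 158
R(q) = -1 + q (R(q) = q - 1 = -1 + q)
J(-30)*(√(378 + U(-6, 13)) + u) + R(1) = (-5*(-30))*(√(378 + 8) + 158) + (-1 + 1) = 150*(√386 + 158) + 0 = 150*(158 + √386) + 0 = (23700 + 150*√386) + 0 = 23700 + 150*√386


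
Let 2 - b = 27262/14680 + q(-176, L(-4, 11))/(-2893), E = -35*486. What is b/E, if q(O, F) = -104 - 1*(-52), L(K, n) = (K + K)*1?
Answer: -126337/17200042200 ≈ -7.3452e-6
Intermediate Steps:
L(K, n) = 2*K (L(K, n) = (2*K)*1 = 2*K)
E = -17010
q(O, F) = -52 (q(O, F) = -104 + 52 = -52)
b = 2653077/21234620 (b = 2 - (27262/14680 - 52/(-2893)) = 2 - (27262*(1/14680) - 52*(-1/2893)) = 2 - (13631/7340 + 52/2893) = 2 - 1*39816163/21234620 = 2 - 39816163/21234620 = 2653077/21234620 ≈ 0.12494)
b/E = (2653077/21234620)/(-17010) = (2653077/21234620)*(-1/17010) = -126337/17200042200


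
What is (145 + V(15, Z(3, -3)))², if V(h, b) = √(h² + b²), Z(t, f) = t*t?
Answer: 21331 + 870*√34 ≈ 26404.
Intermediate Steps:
Z(t, f) = t²
V(h, b) = √(b² + h²)
(145 + V(15, Z(3, -3)))² = (145 + √((3²)² + 15²))² = (145 + √(9² + 225))² = (145 + √(81 + 225))² = (145 + √306)² = (145 + 3*√34)²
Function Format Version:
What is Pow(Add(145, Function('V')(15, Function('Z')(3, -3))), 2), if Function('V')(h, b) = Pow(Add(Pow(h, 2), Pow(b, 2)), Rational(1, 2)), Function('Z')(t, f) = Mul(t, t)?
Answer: Add(21331, Mul(870, Pow(34, Rational(1, 2)))) ≈ 26404.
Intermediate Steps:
Function('Z')(t, f) = Pow(t, 2)
Function('V')(h, b) = Pow(Add(Pow(b, 2), Pow(h, 2)), Rational(1, 2))
Pow(Add(145, Function('V')(15, Function('Z')(3, -3))), 2) = Pow(Add(145, Pow(Add(Pow(Pow(3, 2), 2), Pow(15, 2)), Rational(1, 2))), 2) = Pow(Add(145, Pow(Add(Pow(9, 2), 225), Rational(1, 2))), 2) = Pow(Add(145, Pow(Add(81, 225), Rational(1, 2))), 2) = Pow(Add(145, Pow(306, Rational(1, 2))), 2) = Pow(Add(145, Mul(3, Pow(34, Rational(1, 2)))), 2)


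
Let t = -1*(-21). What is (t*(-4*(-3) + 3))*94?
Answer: 29610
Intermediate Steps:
t = 21
(t*(-4*(-3) + 3))*94 = (21*(-4*(-3) + 3))*94 = (21*(12 + 3))*94 = (21*15)*94 = 315*94 = 29610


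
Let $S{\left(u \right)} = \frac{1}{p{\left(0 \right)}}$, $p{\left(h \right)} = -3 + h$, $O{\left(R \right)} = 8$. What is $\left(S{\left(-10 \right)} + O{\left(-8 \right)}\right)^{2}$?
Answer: $\frac{529}{9} \approx 58.778$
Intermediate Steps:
$S{\left(u \right)} = - \frac{1}{3}$ ($S{\left(u \right)} = \frac{1}{-3 + 0} = \frac{1}{-3} = - \frac{1}{3}$)
$\left(S{\left(-10 \right)} + O{\left(-8 \right)}\right)^{2} = \left(- \frac{1}{3} + 8\right)^{2} = \left(\frac{23}{3}\right)^{2} = \frac{529}{9}$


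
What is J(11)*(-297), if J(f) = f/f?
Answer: -297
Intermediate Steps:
J(f) = 1
J(11)*(-297) = 1*(-297) = -297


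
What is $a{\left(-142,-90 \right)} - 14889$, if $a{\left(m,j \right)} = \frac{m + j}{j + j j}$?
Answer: $- \frac{59630561}{4005} \approx -14889.0$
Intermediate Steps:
$a{\left(m,j \right)} = \frac{j + m}{j + j^{2}}$
$a{\left(-142,-90 \right)} - 14889 = \frac{-90 - 142}{\left(-90\right) \left(1 - 90\right)} - 14889 = \left(- \frac{1}{90}\right) \frac{1}{-89} \left(-232\right) - 14889 = \left(- \frac{1}{90}\right) \left(- \frac{1}{89}\right) \left(-232\right) - 14889 = - \frac{116}{4005} - 14889 = - \frac{59630561}{4005}$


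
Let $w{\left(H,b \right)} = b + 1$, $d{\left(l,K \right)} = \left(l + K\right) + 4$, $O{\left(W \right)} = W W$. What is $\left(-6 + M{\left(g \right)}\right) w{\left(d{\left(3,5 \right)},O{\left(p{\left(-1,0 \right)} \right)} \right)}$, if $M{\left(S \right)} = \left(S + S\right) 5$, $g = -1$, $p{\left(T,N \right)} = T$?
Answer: $-32$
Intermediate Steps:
$O{\left(W \right)} = W^{2}$
$d{\left(l,K \right)} = 4 + K + l$ ($d{\left(l,K \right)} = \left(K + l\right) + 4 = 4 + K + l$)
$M{\left(S \right)} = 10 S$ ($M{\left(S \right)} = 2 S 5 = 10 S$)
$w{\left(H,b \right)} = 1 + b$
$\left(-6 + M{\left(g \right)}\right) w{\left(d{\left(3,5 \right)},O{\left(p{\left(-1,0 \right)} \right)} \right)} = \left(-6 + 10 \left(-1\right)\right) \left(1 + \left(-1\right)^{2}\right) = \left(-6 - 10\right) \left(1 + 1\right) = \left(-16\right) 2 = -32$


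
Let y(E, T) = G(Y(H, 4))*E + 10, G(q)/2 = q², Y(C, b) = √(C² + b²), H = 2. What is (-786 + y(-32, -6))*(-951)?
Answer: 1955256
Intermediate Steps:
G(q) = 2*q²
y(E, T) = 10 + 40*E (y(E, T) = (2*(√(2² + 4²))²)*E + 10 = (2*(√(4 + 16))²)*E + 10 = (2*(√20)²)*E + 10 = (2*(2*√5)²)*E + 10 = (2*20)*E + 10 = 40*E + 10 = 10 + 40*E)
(-786 + y(-32, -6))*(-951) = (-786 + (10 + 40*(-32)))*(-951) = (-786 + (10 - 1280))*(-951) = (-786 - 1270)*(-951) = -2056*(-951) = 1955256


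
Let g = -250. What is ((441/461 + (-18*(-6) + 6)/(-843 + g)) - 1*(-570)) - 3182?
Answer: -1315686817/503873 ≈ -2611.1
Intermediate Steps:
((441/461 + (-18*(-6) + 6)/(-843 + g)) - 1*(-570)) - 3182 = ((441/461 + (-18*(-6) + 6)/(-843 - 250)) - 1*(-570)) - 3182 = ((441*(1/461) + (108 + 6)/(-1093)) + 570) - 3182 = ((441/461 + 114*(-1/1093)) + 570) - 3182 = ((441/461 - 114/1093) + 570) - 3182 = (429459/503873 + 570) - 3182 = 287637069/503873 - 3182 = -1315686817/503873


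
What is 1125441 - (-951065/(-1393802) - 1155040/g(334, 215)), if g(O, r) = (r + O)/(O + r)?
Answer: 3178538027697/1393802 ≈ 2.2805e+6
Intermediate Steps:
g(O, r) = 1 (g(O, r) = (O + r)/(O + r) = 1)
1125441 - (-951065/(-1393802) - 1155040/g(334, 215)) = 1125441 - (-951065/(-1393802) - 1155040/1) = 1125441 - (-951065*(-1/1393802) - 1155040*1) = 1125441 - (951065/1393802 - 1155040) = 1125441 - 1*(-1609896111015/1393802) = 1125441 + 1609896111015/1393802 = 3178538027697/1393802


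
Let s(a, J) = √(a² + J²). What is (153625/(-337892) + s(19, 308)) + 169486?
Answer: 57267809887/337892 + 5*√3809 ≈ 1.6979e+5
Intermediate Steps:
s(a, J) = √(J² + a²)
(153625/(-337892) + s(19, 308)) + 169486 = (153625/(-337892) + √(308² + 19²)) + 169486 = (153625*(-1/337892) + √(94864 + 361)) + 169486 = (-153625/337892 + √95225) + 169486 = (-153625/337892 + 5*√3809) + 169486 = 57267809887/337892 + 5*√3809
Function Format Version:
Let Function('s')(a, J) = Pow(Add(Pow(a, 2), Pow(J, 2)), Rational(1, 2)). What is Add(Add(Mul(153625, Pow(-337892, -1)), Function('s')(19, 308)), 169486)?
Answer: Add(Rational(57267809887, 337892), Mul(5, Pow(3809, Rational(1, 2)))) ≈ 1.6979e+5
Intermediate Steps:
Function('s')(a, J) = Pow(Add(Pow(J, 2), Pow(a, 2)), Rational(1, 2))
Add(Add(Mul(153625, Pow(-337892, -1)), Function('s')(19, 308)), 169486) = Add(Add(Mul(153625, Pow(-337892, -1)), Pow(Add(Pow(308, 2), Pow(19, 2)), Rational(1, 2))), 169486) = Add(Add(Mul(153625, Rational(-1, 337892)), Pow(Add(94864, 361), Rational(1, 2))), 169486) = Add(Add(Rational(-153625, 337892), Pow(95225, Rational(1, 2))), 169486) = Add(Add(Rational(-153625, 337892), Mul(5, Pow(3809, Rational(1, 2)))), 169486) = Add(Rational(57267809887, 337892), Mul(5, Pow(3809, Rational(1, 2))))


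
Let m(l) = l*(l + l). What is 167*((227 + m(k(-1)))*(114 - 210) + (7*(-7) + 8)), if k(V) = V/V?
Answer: -3678175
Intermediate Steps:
k(V) = 1
m(l) = 2*l² (m(l) = l*(2*l) = 2*l²)
167*((227 + m(k(-1)))*(114 - 210) + (7*(-7) + 8)) = 167*((227 + 2*1²)*(114 - 210) + (7*(-7) + 8)) = 167*((227 + 2*1)*(-96) + (-49 + 8)) = 167*((227 + 2)*(-96) - 41) = 167*(229*(-96) - 41) = 167*(-21984 - 41) = 167*(-22025) = -3678175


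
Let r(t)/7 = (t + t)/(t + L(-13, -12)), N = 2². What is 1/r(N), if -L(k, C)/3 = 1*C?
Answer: 5/7 ≈ 0.71429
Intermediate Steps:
L(k, C) = -3*C
N = 4
r(t) = 14*t/(36 + t) (r(t) = 7*((t + t)/(t - 3*(-12))) = 7*((2*t)/(t + 36)) = 7*((2*t)/(36 + t)) = 7*(2*t/(36 + t)) = 14*t/(36 + t))
1/r(N) = 1/(14*4/(36 + 4)) = 1/(14*4/40) = 1/(14*4*(1/40)) = 1/(7/5) = 5/7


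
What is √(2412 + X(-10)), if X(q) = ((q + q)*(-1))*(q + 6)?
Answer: 2*√583 ≈ 48.291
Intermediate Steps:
X(q) = -2*q*(6 + q) (X(q) = ((2*q)*(-1))*(6 + q) = (-2*q)*(6 + q) = -2*q*(6 + q))
√(2412 + X(-10)) = √(2412 - 2*(-10)*(6 - 10)) = √(2412 - 2*(-10)*(-4)) = √(2412 - 80) = √2332 = 2*√583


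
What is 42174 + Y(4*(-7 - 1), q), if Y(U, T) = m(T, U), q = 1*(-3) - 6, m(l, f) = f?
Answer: 42142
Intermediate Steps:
q = -9 (q = -3 - 6 = -9)
Y(U, T) = U
42174 + Y(4*(-7 - 1), q) = 42174 + 4*(-7 - 1) = 42174 + 4*(-8) = 42174 - 32 = 42142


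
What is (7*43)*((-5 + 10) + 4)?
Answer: 2709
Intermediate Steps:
(7*43)*((-5 + 10) + 4) = 301*(5 + 4) = 301*9 = 2709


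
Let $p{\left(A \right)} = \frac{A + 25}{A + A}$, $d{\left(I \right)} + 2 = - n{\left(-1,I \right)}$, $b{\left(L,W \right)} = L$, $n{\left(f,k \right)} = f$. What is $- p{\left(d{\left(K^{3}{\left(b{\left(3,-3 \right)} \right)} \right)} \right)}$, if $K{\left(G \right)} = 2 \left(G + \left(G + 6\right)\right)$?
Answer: $12$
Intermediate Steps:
$K{\left(G \right)} = 12 + 4 G$ ($K{\left(G \right)} = 2 \left(G + \left(6 + G\right)\right) = 2 \left(6 + 2 G\right) = 12 + 4 G$)
$d{\left(I \right)} = -1$ ($d{\left(I \right)} = -2 - -1 = -2 + 1 = -1$)
$p{\left(A \right)} = \frac{25 + A}{2 A}$
$- p{\left(d{\left(K^{3}{\left(b{\left(3,-3 \right)} \right)} \right)} \right)} = - \frac{25 - 1}{2 \left(-1\right)} = - \frac{\left(-1\right) 24}{2} = \left(-1\right) \left(-12\right) = 12$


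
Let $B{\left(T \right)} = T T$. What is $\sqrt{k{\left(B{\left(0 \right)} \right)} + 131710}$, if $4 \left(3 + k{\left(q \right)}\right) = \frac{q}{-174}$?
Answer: $\sqrt{131707} \approx 362.91$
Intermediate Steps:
$B{\left(T \right)} = T^{2}$
$k{\left(q \right)} = -3 - \frac{q}{696}$ ($k{\left(q \right)} = -3 + \frac{q \frac{1}{-174}}{4} = -3 + \frac{q \left(- \frac{1}{174}\right)}{4} = -3 + \frac{\left(- \frac{1}{174}\right) q}{4} = -3 - \frac{q}{696}$)
$\sqrt{k{\left(B{\left(0 \right)} \right)} + 131710} = \sqrt{\left(-3 - \frac{0^{2}}{696}\right) + 131710} = \sqrt{\left(-3 - 0\right) + 131710} = \sqrt{\left(-3 + 0\right) + 131710} = \sqrt{-3 + 131710} = \sqrt{131707}$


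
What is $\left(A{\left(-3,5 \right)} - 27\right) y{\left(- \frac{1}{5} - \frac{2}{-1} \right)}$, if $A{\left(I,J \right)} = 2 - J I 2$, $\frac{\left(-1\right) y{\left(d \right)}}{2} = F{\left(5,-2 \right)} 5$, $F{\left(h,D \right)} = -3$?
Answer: $150$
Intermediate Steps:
$y{\left(d \right)} = 30$ ($y{\left(d \right)} = - 2 \left(\left(-3\right) 5\right) = \left(-2\right) \left(-15\right) = 30$)
$A{\left(I,J \right)} = 2 - 2 I J$ ($A{\left(I,J \right)} = 2 - I J 2 = 2 - 2 I J$)
$\left(A{\left(-3,5 \right)} - 27\right) y{\left(- \frac{1}{5} - \frac{2}{-1} \right)} = \left(\left(2 - \left(-6\right) 5\right) - 27\right) 30 = \left(\left(2 + 30\right) - 27\right) 30 = \left(32 - 27\right) 30 = 5 \cdot 30 = 150$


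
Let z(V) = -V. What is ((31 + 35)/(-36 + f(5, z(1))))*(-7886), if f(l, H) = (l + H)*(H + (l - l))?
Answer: 130119/10 ≈ 13012.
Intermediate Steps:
f(l, H) = H*(H + l) (f(l, H) = (H + l)*(H + 0) = (H + l)*H = H*(H + l))
((31 + 35)/(-36 + f(5, z(1))))*(-7886) = ((31 + 35)/(-36 + (-1*1)*(-1*1 + 5)))*(-7886) = (66/(-36 - (-1 + 5)))*(-7886) = (66/(-36 - 1*4))*(-7886) = (66/(-36 - 4))*(-7886) = (66/(-40))*(-7886) = (66*(-1/40))*(-7886) = -33/20*(-7886) = 130119/10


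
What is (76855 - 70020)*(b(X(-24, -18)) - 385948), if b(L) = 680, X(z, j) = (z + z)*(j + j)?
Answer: -2633306780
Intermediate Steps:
X(z, j) = 4*j*z (X(z, j) = (2*z)*(2*j) = 4*j*z)
(76855 - 70020)*(b(X(-24, -18)) - 385948) = (76855 - 70020)*(680 - 385948) = 6835*(-385268) = -2633306780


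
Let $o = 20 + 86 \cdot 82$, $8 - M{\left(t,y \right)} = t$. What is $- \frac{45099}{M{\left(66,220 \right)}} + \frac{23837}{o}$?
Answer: $\frac{160161337}{205088} \approx 780.94$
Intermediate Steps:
$M{\left(t,y \right)} = 8 - t$
$o = 7072$ ($o = 20 + 7052 = 7072$)
$- \frac{45099}{M{\left(66,220 \right)}} + \frac{23837}{o} = - \frac{45099}{8 - 66} + \frac{23837}{7072} = - \frac{45099}{8 - 66} + 23837 \cdot \frac{1}{7072} = - \frac{45099}{-58} + \frac{23837}{7072} = \left(-45099\right) \left(- \frac{1}{58}\right) + \frac{23837}{7072} = \frac{45099}{58} + \frac{23837}{7072} = \frac{160161337}{205088}$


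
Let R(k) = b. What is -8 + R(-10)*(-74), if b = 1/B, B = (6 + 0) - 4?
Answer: -45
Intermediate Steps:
B = 2 (B = 6 - 4 = 2)
b = 1/2 ≈ 0.50000
R(k) = 1/2
-8 + R(-10)*(-74) = -8 + (1/2)*(-74) = -8 - 37 = -45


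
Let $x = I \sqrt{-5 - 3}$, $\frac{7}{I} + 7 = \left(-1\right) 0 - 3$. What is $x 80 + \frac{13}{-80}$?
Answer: $- \frac{13}{80} - 112 i \sqrt{2} \approx -0.1625 - 158.39 i$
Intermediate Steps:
$I = - \frac{7}{10}$ ($I = \frac{7}{-7 - 3} = \frac{7}{-10} = 7 \left(- \frac{1}{10}\right) = - \frac{7}{10} \approx -0.7$)
$x = - \frac{7 i \sqrt{2}}{5}$ ($x = - \frac{7 \sqrt{-5 - 3}}{10} = - \frac{7 \sqrt{-8}}{10} = - \frac{7 \cdot 2 i \sqrt{2}}{10} = - \frac{7 i \sqrt{2}}{5} \approx - 1.9799 i$)
$x 80 + \frac{13}{-80} = - \frac{7 i \sqrt{2}}{5} \cdot 80 + \frac{13}{-80} = - 112 i \sqrt{2} + 13 \left(- \frac{1}{80}\right) = - 112 i \sqrt{2} - \frac{13}{80} = - \frac{13}{80} - 112 i \sqrt{2}$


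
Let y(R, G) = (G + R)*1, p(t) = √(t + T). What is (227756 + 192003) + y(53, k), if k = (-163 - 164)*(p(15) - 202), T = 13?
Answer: 485866 - 654*√7 ≈ 4.8414e+5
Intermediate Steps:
p(t) = √(13 + t) (p(t) = √(t + 13) = √(13 + t))
k = 66054 - 654*√7 (k = (-163 - 164)*(√(13 + 15) - 202) = -327*(√28 - 202) = -327*(2*√7 - 202) = -327*(-202 + 2*√7) = 66054 - 654*√7 ≈ 64324.)
y(R, G) = G + R
(227756 + 192003) + y(53, k) = (227756 + 192003) + ((66054 - 654*√7) + 53) = 419759 + (66107 - 654*√7) = 485866 - 654*√7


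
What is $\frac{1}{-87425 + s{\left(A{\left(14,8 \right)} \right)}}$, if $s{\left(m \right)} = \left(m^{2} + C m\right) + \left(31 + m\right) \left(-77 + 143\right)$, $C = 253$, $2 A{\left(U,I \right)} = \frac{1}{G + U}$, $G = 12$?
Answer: $- \frac{2704}{230848227} \approx -1.1713 \cdot 10^{-5}$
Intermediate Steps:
$A{\left(U,I \right)} = \frac{1}{2 \left(12 + U\right)}$
$s{\left(m \right)} = 2046 + m^{2} + 319 m$ ($s{\left(m \right)} = \left(m^{2} + 253 m\right) + \left(31 + m\right) \left(-77 + 143\right) = \left(m^{2} + 253 m\right) + \left(31 + m\right) 66 = \left(m^{2} + 253 m\right) + \left(2046 + 66 m\right) = 2046 + m^{2} + 319 m$)
$\frac{1}{-87425 + s{\left(A{\left(14,8 \right)} \right)}} = \frac{1}{-87425 + \left(2046 + \left(\frac{1}{2 \left(12 + 14\right)}\right)^{2} + 319 \frac{1}{2 \left(12 + 14\right)}\right)} = \frac{1}{-87425 + \left(2046 + \left(\frac{1}{2 \cdot 26}\right)^{2} + 319 \frac{1}{2 \cdot 26}\right)} = \frac{1}{-87425 + \left(2046 + \left(\frac{1}{2} \cdot \frac{1}{26}\right)^{2} + 319 \cdot \frac{1}{2} \cdot \frac{1}{26}\right)} = \frac{1}{-87425 + \left(2046 + \left(\frac{1}{52}\right)^{2} + 319 \cdot \frac{1}{52}\right)} = \frac{1}{-87425 + \left(2046 + \frac{1}{2704} + \frac{319}{52}\right)} = \frac{1}{-87425 + \frac{5548973}{2704}} = \frac{1}{- \frac{230848227}{2704}} = - \frac{2704}{230848227}$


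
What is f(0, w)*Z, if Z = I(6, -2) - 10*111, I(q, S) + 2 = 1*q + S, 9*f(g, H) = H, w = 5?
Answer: -5540/9 ≈ -615.56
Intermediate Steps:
f(g, H) = H/9
I(q, S) = -2 + S + q (I(q, S) = -2 + (1*q + S) = -2 + (q + S) = -2 + (S + q) = -2 + S + q)
Z = -1108 (Z = (-2 - 2 + 6) - 10*111 = 2 - 1110 = -1108)
f(0, w)*Z = ((⅑)*5)*(-1108) = (5/9)*(-1108) = -5540/9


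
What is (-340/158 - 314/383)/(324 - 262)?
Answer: -44958/937967 ≈ -0.047931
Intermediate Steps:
(-340/158 - 314/383)/(324 - 262) = (-340*1/158 - 314*1/383)/62 = (-170/79 - 314/383)*(1/62) = -89916/30257*1/62 = -44958/937967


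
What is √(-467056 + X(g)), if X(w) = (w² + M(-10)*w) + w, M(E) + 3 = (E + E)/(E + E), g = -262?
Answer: 5*I*√15926 ≈ 630.99*I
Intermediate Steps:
M(E) = -2 (M(E) = -3 + (E + E)/(E + E) = -3 + (2*E)/((2*E)) = -3 + (2*E)*(1/(2*E)) = -3 + 1 = -2)
X(w) = w² - w (X(w) = (w² - 2*w) + w = w² - w)
√(-467056 + X(g)) = √(-467056 - 262*(-1 - 262)) = √(-467056 - 262*(-263)) = √(-467056 + 68906) = √(-398150) = 5*I*√15926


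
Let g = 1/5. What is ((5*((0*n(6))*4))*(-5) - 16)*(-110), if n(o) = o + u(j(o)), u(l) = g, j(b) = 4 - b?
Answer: 1760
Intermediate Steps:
g = ⅕ ≈ 0.20000
u(l) = ⅕
n(o) = ⅕ + o (n(o) = o + ⅕ = ⅕ + o)
((5*((0*n(6))*4))*(-5) - 16)*(-110) = ((5*((0*(⅕ + 6))*4))*(-5) - 16)*(-110) = ((5*((0*(31/5))*4))*(-5) - 16)*(-110) = ((5*(0*4))*(-5) - 16)*(-110) = ((5*0)*(-5) - 16)*(-110) = (0*(-5) - 16)*(-110) = (0 - 16)*(-110) = -16*(-110) = 1760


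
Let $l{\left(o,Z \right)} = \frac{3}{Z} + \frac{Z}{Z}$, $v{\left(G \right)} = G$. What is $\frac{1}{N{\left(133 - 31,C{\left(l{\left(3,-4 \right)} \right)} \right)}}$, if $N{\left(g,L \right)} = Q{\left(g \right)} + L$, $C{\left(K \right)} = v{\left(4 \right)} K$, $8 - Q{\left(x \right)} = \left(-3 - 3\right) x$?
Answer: $\frac{1}{621} \approx 0.0016103$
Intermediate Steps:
$l{\left(o,Z \right)} = 1 + \frac{3}{Z}$ ($l{\left(o,Z \right)} = \frac{3}{Z} + 1 = 1 + \frac{3}{Z}$)
$Q{\left(x \right)} = 8 + 6 x$ ($Q{\left(x \right)} = 8 - \left(-3 - 3\right) x = 8 - - 6 x = 8 + 6 x$)
$C{\left(K \right)} = 4 K$
$N{\left(g,L \right)} = 8 + L + 6 g$ ($N{\left(g,L \right)} = \left(8 + 6 g\right) + L = 8 + L + 6 g$)
$\frac{1}{N{\left(133 - 31,C{\left(l{\left(3,-4 \right)} \right)} \right)}} = \frac{1}{8 + 4 \frac{3 - 4}{-4} + 6 \left(133 - 31\right)} = \frac{1}{8 + 4 \left(\left(- \frac{1}{4}\right) \left(-1\right)\right) + 6 \left(133 - 31\right)} = \frac{1}{8 + 4 \cdot \frac{1}{4} + 6 \cdot 102} = \frac{1}{8 + 1 + 612} = \frac{1}{621}$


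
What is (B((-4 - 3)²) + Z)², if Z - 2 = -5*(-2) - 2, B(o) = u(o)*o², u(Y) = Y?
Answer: 13843640281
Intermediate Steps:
B(o) = o³ (B(o) = o*o² = o³)
Z = 10 (Z = 2 + (-5*(-2) - 2) = 2 + (10 - 2) = 2 + 8 = 10)
(B((-4 - 3)²) + Z)² = (((-4 - 3)²)³ + 10)² = (((-7)²)³ + 10)² = (49³ + 10)² = (117649 + 10)² = 117659² = 13843640281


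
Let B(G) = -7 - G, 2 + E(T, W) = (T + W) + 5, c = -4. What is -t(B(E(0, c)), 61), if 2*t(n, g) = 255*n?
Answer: 765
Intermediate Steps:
E(T, W) = 3 + T + W (E(T, W) = -2 + ((T + W) + 5) = -2 + (5 + T + W) = 3 + T + W)
t(n, g) = 255*n/2 (t(n, g) = (255*n)/2 = 255*n/2)
-t(B(E(0, c)), 61) = -255*(-7 - (3 + 0 - 4))/2 = -255*(-7 - 1*(-1))/2 = -255*(-7 + 1)/2 = -255*(-6)/2 = -1*(-765) = 765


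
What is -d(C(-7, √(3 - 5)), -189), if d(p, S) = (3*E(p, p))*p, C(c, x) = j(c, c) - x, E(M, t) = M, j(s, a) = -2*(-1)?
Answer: -6 + 12*I*√2 ≈ -6.0 + 16.971*I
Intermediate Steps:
j(s, a) = 2
C(c, x) = 2 - x
d(p, S) = 3*p² (d(p, S) = (3*p)*p = 3*p²)
-d(C(-7, √(3 - 5)), -189) = -3*(2 - √(3 - 5))² = -3*(2 - √(-2))² = -3*(2 - I*√2)²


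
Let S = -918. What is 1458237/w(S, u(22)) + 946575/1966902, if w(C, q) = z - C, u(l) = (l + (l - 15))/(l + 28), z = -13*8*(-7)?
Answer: 34163896836/38541913 ≈ 886.41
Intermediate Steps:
z = 728 (z = -104*(-7) = 728)
u(l) = (-15 + 2*l)/(28 + l) (u(l) = (l + (-15 + l))/(28 + l) = (-15 + 2*l)/(28 + l))
w(C, q) = 728 - C
1458237/w(S, u(22)) + 946575/1966902 = 1458237/(728 - 1*(-918)) + 946575/1966902 = 1458237/(728 + 918) + 946575*(1/1966902) = 1458237/1646 + 45075/93662 = 34163896836/38541913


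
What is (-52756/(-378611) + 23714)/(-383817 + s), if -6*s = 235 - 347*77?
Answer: -8978434010/143646149233 ≈ -0.062504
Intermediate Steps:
s = 4414 (s = -(235 - 347*77)/6 = -(235 - 26719)/6 = -⅙*(-26484) = 4414)
(-52756/(-378611) + 23714)/(-383817 + s) = (-52756/(-378611) + 23714)/(-383817 + 4414) = (-52756*(-1/378611) + 23714)/(-379403) = (52756/378611 + 23714)*(-1/379403) = (8978434010/378611)*(-1/379403) = -8978434010/143646149233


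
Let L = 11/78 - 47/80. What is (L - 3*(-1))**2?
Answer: 63473089/9734400 ≈ 6.5205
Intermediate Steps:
L = -1393/3120 (L = 11*(1/78) - 47*1/80 = 11/78 - 47/80 = -1393/3120 ≈ -0.44647)
(L - 3*(-1))**2 = (-1393/3120 - 3*(-1))**2 = (-1393/3120 + 3)**2 = (7967/3120)**2 = 63473089/9734400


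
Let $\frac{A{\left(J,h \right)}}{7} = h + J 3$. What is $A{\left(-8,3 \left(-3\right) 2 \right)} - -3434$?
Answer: $3140$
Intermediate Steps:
$A{\left(J,h \right)} = 7 h + 21 J$ ($A{\left(J,h \right)} = 7 \left(h + J 3\right) = 7 \left(h + 3 J\right) = 7 h + 21 J$)
$A{\left(-8,3 \left(-3\right) 2 \right)} - -3434 = \left(7 \cdot 3 \left(-3\right) 2 + 21 \left(-8\right)\right) - -3434 = \left(7 \left(\left(-9\right) 2\right) - 168\right) + 3434 = \left(7 \left(-18\right) - 168\right) + 3434 = \left(-126 - 168\right) + 3434 = -294 + 3434 = 3140$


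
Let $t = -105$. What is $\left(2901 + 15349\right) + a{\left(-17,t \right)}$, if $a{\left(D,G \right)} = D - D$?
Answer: $18250$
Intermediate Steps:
$a{\left(D,G \right)} = 0$
$\left(2901 + 15349\right) + a{\left(-17,t \right)} = \left(2901 + 15349\right) + 0 = 18250 + 0 = 18250$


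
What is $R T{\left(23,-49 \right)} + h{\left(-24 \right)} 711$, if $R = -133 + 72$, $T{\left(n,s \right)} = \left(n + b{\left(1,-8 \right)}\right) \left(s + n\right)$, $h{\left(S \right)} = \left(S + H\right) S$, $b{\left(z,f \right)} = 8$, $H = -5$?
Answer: $544022$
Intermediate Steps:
$h{\left(S \right)} = S \left(-5 + S\right)$ ($h{\left(S \right)} = \left(S - 5\right) S = \left(-5 + S\right) S = S \left(-5 + S\right)$)
$T{\left(n,s \right)} = \left(8 + n\right) \left(n + s\right)$ ($T{\left(n,s \right)} = \left(n + 8\right) \left(s + n\right) = \left(8 + n\right) \left(n + s\right)$)
$R = -61$
$R T{\left(23,-49 \right)} + h{\left(-24 \right)} 711 = - 61 \left(23^{2} + 8 \cdot 23 + 8 \left(-49\right) + 23 \left(-49\right)\right) + - 24 \left(-5 - 24\right) 711 = - 61 \left(529 + 184 - 392 - 1127\right) + \left(-24\right) \left(-29\right) 711 = \left(-61\right) \left(-806\right) + 696 \cdot 711 = 49166 + 494856 = 544022$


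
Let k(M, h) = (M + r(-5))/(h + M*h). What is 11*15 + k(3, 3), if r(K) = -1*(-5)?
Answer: 497/3 ≈ 165.67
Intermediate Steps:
r(K) = 5
k(M, h) = (5 + M)/(h + M*h) (k(M, h) = (M + 5)/(h + M*h) = (5 + M)/(h + M*h))
11*15 + k(3, 3) = 11*15 + (5 + 3)/(3*(1 + 3)) = 165 + (1/3)*8/4 = 165 + (1/3)*(1/4)*8 = 165 + 2/3 = 497/3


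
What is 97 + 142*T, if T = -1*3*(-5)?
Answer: 2227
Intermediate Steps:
T = 15 (T = -3*(-5) = 15)
97 + 142*T = 97 + 142*15 = 97 + 2130 = 2227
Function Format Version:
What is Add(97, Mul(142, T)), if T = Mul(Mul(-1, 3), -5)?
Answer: 2227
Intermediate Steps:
T = 15 (T = Mul(-3, -5) = 15)
Add(97, Mul(142, T)) = Add(97, Mul(142, 15)) = Add(97, 2130) = 2227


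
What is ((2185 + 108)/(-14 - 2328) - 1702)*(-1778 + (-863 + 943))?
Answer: 3386132073/1171 ≈ 2.8917e+6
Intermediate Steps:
((2185 + 108)/(-14 - 2328) - 1702)*(-1778 + (-863 + 943)) = (2293/(-2342) - 1702)*(-1778 + 80) = (2293*(-1/2342) - 1702)*(-1698) = (-2293/2342 - 1702)*(-1698) = -3988377/2342*(-1698) = 3386132073/1171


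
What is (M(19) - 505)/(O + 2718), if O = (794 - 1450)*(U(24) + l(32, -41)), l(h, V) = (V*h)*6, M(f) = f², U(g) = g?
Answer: -8/286167 ≈ -2.7956e-5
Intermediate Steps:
l(h, V) = 6*V*h
O = 5148288 (O = (794 - 1450)*(24 + 6*(-41)*32) = -656*(24 - 7872) = -656*(-7848) = 5148288)
(M(19) - 505)/(O + 2718) = (19² - 505)/(5148288 + 2718) = (361 - 505)/5151006 = -144*1/5151006 = -8/286167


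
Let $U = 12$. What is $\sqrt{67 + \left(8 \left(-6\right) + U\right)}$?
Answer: $\sqrt{31} \approx 5.5678$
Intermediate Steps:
$\sqrt{67 + \left(8 \left(-6\right) + U\right)} = \sqrt{67 + \left(8 \left(-6\right) + 12\right)} = \sqrt{67 + \left(-48 + 12\right)} = \sqrt{67 - 36} = \sqrt{31}$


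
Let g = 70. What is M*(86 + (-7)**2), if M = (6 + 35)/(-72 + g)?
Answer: -5535/2 ≈ -2767.5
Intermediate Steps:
M = -41/2 (M = (6 + 35)/(-72 + 70) = 41/(-2) = 41*(-1/2) = -41/2 ≈ -20.500)
M*(86 + (-7)**2) = -41*(86 + (-7)**2)/2 = -41*(86 + 49)/2 = -41/2*135 = -5535/2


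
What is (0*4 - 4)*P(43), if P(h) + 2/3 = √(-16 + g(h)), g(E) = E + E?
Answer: 8/3 - 4*√70 ≈ -30.800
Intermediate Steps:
g(E) = 2*E
P(h) = -⅔ + √(-16 + 2*h)
(0*4 - 4)*P(43) = (0*4 - 4)*(-⅔ + √(-16 + 2*43)) = (0 - 4)*(-⅔ + √(-16 + 86)) = -4*(-⅔ + √70) = 8/3 - 4*√70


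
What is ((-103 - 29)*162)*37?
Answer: -791208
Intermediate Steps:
((-103 - 29)*162)*37 = -132*162*37 = -21384*37 = -791208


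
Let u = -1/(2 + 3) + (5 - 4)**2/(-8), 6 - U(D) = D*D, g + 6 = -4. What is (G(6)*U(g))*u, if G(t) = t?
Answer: 1833/10 ≈ 183.30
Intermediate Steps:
g = -10 (g = -6 - 4 = -10)
U(D) = 6 - D**2 (U(D) = 6 - D*D = 6 - D**2)
u = -13/40 (u = -1/5 + 1**2*(-1/8) = -1*1/5 + 1*(-1/8) = -1/5 - 1/8 = -13/40 ≈ -0.32500)
(G(6)*U(g))*u = (6*(6 - 1*(-10)**2))*(-13/40) = (6*(6 - 1*100))*(-13/40) = (6*(6 - 100))*(-13/40) = (6*(-94))*(-13/40) = -564*(-13/40) = 1833/10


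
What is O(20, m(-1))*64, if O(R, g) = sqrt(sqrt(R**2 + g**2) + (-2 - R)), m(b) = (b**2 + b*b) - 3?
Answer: 64*sqrt(-22 + sqrt(401)) ≈ 89.943*I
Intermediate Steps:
m(b) = -3 + 2*b**2 (m(b) = (b**2 + b**2) - 3 = 2*b**2 - 3 = -3 + 2*b**2)
O(R, g) = sqrt(-2 + sqrt(R**2 + g**2) - R)
O(20, m(-1))*64 = sqrt(-2 + sqrt(20**2 + (-3 + 2*(-1)**2)**2) - 1*20)*64 = sqrt(-2 + sqrt(400 + (-3 + 2*1)**2) - 20)*64 = sqrt(-2 + sqrt(400 + (-3 + 2)**2) - 20)*64 = sqrt(-2 + sqrt(400 + (-1)**2) - 20)*64 = sqrt(-2 + sqrt(400 + 1) - 20)*64 = sqrt(-2 + sqrt(401) - 20)*64 = sqrt(-22 + sqrt(401))*64 = 64*sqrt(-22 + sqrt(401))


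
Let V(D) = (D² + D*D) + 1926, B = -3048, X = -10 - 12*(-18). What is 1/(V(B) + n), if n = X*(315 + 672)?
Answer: 1/18785856 ≈ 5.3232e-8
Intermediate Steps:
X = 206 (X = -10 + 216 = 206)
V(D) = 1926 + 2*D² (V(D) = (D² + D²) + 1926 = 2*D² + 1926 = 1926 + 2*D²)
n = 203322 (n = 206*(315 + 672) = 206*987 = 203322)
1/(V(B) + n) = 1/((1926 + 2*(-3048)²) + 203322) = 1/((1926 + 2*9290304) + 203322) = 1/((1926 + 18580608) + 203322) = 1/(18582534 + 203322) = 1/18785856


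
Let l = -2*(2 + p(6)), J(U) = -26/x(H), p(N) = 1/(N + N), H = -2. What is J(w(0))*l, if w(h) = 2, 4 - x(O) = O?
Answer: 325/18 ≈ 18.056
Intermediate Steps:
x(O) = 4 - O
p(N) = 1/(2*N)
J(U) = -13/3 (J(U) = -26/(4 - 1*(-2)) = -26/(4 + 2) = -26/6 = -26*⅙ = -13/3)
l = -25/6 (l = -2*(2 + (½)/6) = -2*(2 + (½)*(⅙)) = -2*(2 + 1/12) = -2*25/12 = -25/6 ≈ -4.1667)
J(w(0))*l = -13/3*(-25/6) = 325/18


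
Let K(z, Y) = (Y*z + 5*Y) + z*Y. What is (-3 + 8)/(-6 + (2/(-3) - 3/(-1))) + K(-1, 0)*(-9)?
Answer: -15/11 ≈ -1.3636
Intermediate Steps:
K(z, Y) = 5*Y + 2*Y*z (K(z, Y) = (5*Y + Y*z) + Y*z = 5*Y + 2*Y*z)
(-3 + 8)/(-6 + (2/(-3) - 3/(-1))) + K(-1, 0)*(-9) = (-3 + 8)/(-6 + (2/(-3) - 3/(-1))) + (0*(5 + 2*(-1)))*(-9) = 5/(-6 + (2*(-1/3) - 3*(-1))) + (0*(5 - 2))*(-9) = 5/(-6 + (-2/3 + 3)) + (0*3)*(-9) = 5/(-6 + 7/3) + 0*(-9) = 5/(-11/3) + 0 = 5*(-3/11) + 0 = -15/11 + 0 = -15/11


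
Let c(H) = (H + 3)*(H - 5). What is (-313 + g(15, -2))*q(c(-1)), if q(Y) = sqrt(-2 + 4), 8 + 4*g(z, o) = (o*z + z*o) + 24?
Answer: -324*sqrt(2) ≈ -458.21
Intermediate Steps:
c(H) = (-5 + H)*(3 + H) (c(H) = (3 + H)*(-5 + H) = (-5 + H)*(3 + H))
g(z, o) = 4 + o*z/2 (g(z, o) = -2 + ((o*z + z*o) + 24)/4 = -2 + ((o*z + o*z) + 24)/4 = -2 + (2*o*z + 24)/4 = -2 + (24 + 2*o*z)/4 = -2 + (6 + o*z/2) = 4 + o*z/2)
q(Y) = sqrt(2)
(-313 + g(15, -2))*q(c(-1)) = (-313 + (4 + (1/2)*(-2)*15))*sqrt(2) = (-313 + (4 - 15))*sqrt(2) = (-313 - 11)*sqrt(2) = -324*sqrt(2)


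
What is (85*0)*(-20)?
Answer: 0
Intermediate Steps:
(85*0)*(-20) = 0*(-20) = 0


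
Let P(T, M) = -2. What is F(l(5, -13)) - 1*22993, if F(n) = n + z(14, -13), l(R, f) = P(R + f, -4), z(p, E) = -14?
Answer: -23009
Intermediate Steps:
l(R, f) = -2
F(n) = -14 + n (F(n) = n - 14 = -14 + n)
F(l(5, -13)) - 1*22993 = (-14 - 2) - 1*22993 = -16 - 22993 = -23009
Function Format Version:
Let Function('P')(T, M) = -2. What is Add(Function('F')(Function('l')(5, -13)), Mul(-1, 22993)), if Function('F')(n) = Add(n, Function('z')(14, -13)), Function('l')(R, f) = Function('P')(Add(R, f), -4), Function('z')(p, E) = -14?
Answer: -23009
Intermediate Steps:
Function('l')(R, f) = -2
Function('F')(n) = Add(-14, n) (Function('F')(n) = Add(n, -14) = Add(-14, n))
Add(Function('F')(Function('l')(5, -13)), Mul(-1, 22993)) = Add(Add(-14, -2), Mul(-1, 22993)) = Add(-16, -22993) = -23009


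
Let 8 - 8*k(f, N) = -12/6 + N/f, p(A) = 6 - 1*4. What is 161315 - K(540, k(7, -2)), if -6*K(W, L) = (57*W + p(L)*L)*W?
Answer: 20522225/7 ≈ 2.9317e+6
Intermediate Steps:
p(A) = 2 (p(A) = 6 - 4 = 2)
k(f, N) = 5/4 - N/(8*f) (k(f, N) = 1 - (-12/6 + N/f)/8 = 1 - (-12*1/6 + N/f)/8 = 1 - (-2 + N/f)/8 = 1 + (1/4 - N/(8*f)) = 5/4 - N/(8*f))
K(W, L) = -W*(2*L + 57*W)/6 (K(W, L) = -(57*W + 2*L)*W/6 = -(2*L + 57*W)*W/6 = -W*(2*L + 57*W)/6)
161315 - K(540, k(7, -2)) = 161315 - (-1)*540*(2*((1/8)*(-1*(-2) + 10*7)/7) + 57*540)/6 = 161315 - (-1)*540*(2*((1/8)*(1/7)*(2 + 70)) + 30780)/6 = 161315 - (-1)*540*(2*((1/8)*(1/7)*72) + 30780)/6 = 161315 - (-1)*540*(2*(9/7) + 30780)/6 = 161315 - (-1)*540*(18/7 + 30780)/6 = 161315 - (-1)*540*215478/(6*7) = 161315 - 1*(-19393020/7) = 161315 + 19393020/7 = 20522225/7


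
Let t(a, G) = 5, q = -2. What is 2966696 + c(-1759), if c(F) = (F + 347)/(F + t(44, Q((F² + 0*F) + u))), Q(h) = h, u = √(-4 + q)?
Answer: 2601793098/877 ≈ 2.9667e+6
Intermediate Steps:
u = I*√6 (u = √(-4 - 2) = √(-6) = I*√6 ≈ 2.4495*I)
c(F) = (347 + F)/(5 + F) (c(F) = (F + 347)/(F + 5) = (347 + F)/(5 + F))
2966696 + c(-1759) = 2966696 + (347 - 1759)/(5 - 1759) = 2966696 - 1412/(-1754) = 2966696 - 1/1754*(-1412) = 2966696 + 706/877 = 2601793098/877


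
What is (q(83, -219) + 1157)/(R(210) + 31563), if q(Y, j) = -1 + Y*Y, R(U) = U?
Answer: 8045/31773 ≈ 0.25320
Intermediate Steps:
q(Y, j) = -1 + Y²
(q(83, -219) + 1157)/(R(210) + 31563) = ((-1 + 83²) + 1157)/(210 + 31563) = ((-1 + 6889) + 1157)/31773 = (6888 + 1157)*(1/31773) = 8045*(1/31773) = 8045/31773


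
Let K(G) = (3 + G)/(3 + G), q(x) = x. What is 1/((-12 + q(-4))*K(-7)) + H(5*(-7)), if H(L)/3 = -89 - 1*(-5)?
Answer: -4033/16 ≈ -252.06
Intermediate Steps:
K(G) = 1
H(L) = -252 (H(L) = 3*(-89 - 1*(-5)) = 3*(-89 + 5) = 3*(-84) = -252)
1/((-12 + q(-4))*K(-7)) + H(5*(-7)) = 1/((-12 - 4)*1) - 252 = 1/(-16*1) - 252 = 1/(-16) - 252 = -1/16 - 252 = -4033/16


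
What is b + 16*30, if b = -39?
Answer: 441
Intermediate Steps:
b + 16*30 = -39 + 16*30 = -39 + 480 = 441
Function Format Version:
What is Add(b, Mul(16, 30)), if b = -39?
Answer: 441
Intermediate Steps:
Add(b, Mul(16, 30)) = Add(-39, Mul(16, 30)) = Add(-39, 480) = 441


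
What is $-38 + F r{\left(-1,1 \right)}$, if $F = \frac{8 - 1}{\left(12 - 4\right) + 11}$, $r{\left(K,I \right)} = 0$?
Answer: $-38$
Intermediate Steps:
$F = \frac{7}{19}$ ($F = \frac{7}{\left(12 - 4\right) + 11} = \frac{7}{8 + 11} = \frac{7}{19} \approx 0.36842$)
$-38 + F r{\left(-1,1 \right)} = -38 + \frac{7}{19} \cdot 0 = -38 + 0 = -38$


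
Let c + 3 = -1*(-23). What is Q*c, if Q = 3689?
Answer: 73780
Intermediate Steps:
c = 20 (c = -3 - 1*(-23) = -3 + 23 = 20)
Q*c = 3689*20 = 73780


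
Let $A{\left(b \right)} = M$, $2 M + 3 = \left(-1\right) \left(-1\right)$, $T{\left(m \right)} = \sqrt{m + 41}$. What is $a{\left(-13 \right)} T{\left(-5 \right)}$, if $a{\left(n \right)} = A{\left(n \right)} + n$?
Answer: $-84$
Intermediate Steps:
$T{\left(m \right)} = \sqrt{41 + m}$
$M = -1$ ($M = - \frac{3}{2} + \frac{\left(-1\right) \left(-1\right)}{2} = - \frac{3}{2} + \frac{1}{2} \cdot 1 = - \frac{3}{2} + \frac{1}{2} = -1$)
$A{\left(b \right)} = -1$
$a{\left(n \right)} = -1 + n$
$a{\left(-13 \right)} T{\left(-5 \right)} = \left(-1 - 13\right) \sqrt{41 - 5} = - 14 \sqrt{36} = \left(-14\right) 6 = -84$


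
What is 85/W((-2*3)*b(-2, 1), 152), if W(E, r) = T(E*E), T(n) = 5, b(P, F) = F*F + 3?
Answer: 17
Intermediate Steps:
b(P, F) = 3 + F² (b(P, F) = F² + 3 = 3 + F²)
W(E, r) = 5
85/W((-2*3)*b(-2, 1), 152) = 85/5 = 85*(⅕) = 17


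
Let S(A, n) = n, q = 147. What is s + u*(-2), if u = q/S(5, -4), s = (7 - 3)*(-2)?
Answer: 131/2 ≈ 65.500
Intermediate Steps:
s = -8 (s = 4*(-2) = -8)
u = -147/4 (u = 147/(-4) = 147*(-1/4) = -147/4 ≈ -36.750)
s + u*(-2) = -8 - 147/4*(-2) = -8 + 147/2 = 131/2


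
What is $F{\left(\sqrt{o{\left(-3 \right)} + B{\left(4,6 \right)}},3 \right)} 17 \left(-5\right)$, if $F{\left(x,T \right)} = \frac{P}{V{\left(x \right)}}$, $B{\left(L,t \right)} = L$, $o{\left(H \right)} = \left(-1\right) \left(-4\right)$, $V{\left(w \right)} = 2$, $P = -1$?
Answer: $\frac{85}{2} \approx 42.5$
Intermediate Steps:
$o{\left(H \right)} = 4$
$F{\left(x,T \right)} = - \frac{1}{2}$
$F{\left(\sqrt{o{\left(-3 \right)} + B{\left(4,6 \right)}},3 \right)} 17 \left(-5\right) = - \frac{17 \left(-5\right)}{2} = \left(- \frac{1}{2}\right) \left(-85\right) = \frac{85}{2}$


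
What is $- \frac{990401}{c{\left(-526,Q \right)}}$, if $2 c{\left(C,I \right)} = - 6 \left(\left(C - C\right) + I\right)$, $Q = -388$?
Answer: $- \frac{990401}{1164} \approx -850.86$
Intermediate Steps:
$c{\left(C,I \right)} = - 3 I$ ($c{\left(C,I \right)} = \frac{\left(-6\right) \left(\left(C - C\right) + I\right)}{2} = \frac{\left(-6\right) \left(0 + I\right)}{2} = \frac{\left(-6\right) I}{2} = - 3 I$)
$- \frac{990401}{c{\left(-526,Q \right)}} = - \frac{990401}{\left(-3\right) \left(-388\right)} = - \frac{990401}{1164}$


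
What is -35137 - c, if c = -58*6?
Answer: -34789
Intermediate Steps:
c = -348
-35137 - c = -35137 - 1*(-348) = -35137 + 348 = -34789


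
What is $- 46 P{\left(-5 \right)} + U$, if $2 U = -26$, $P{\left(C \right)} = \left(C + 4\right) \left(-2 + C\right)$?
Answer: $-335$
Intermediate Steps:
$P{\left(C \right)} = \left(-2 + C\right) \left(4 + C\right)$ ($P{\left(C \right)} = \left(4 + C\right) \left(-2 + C\right) = \left(-2 + C\right) \left(4 + C\right)$)
$U = -13$ ($U = \frac{1}{2} \left(-26\right) = -13$)
$- 46 P{\left(-5 \right)} + U = - 46 \left(-8 + \left(-5\right)^{2} + 2 \left(-5\right)\right) - 13 = - 46 \left(-8 + 25 - 10\right) - 13 = \left(-46\right) 7 - 13 = -322 - 13 = -335$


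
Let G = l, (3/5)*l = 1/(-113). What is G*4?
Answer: -20/339 ≈ -0.058997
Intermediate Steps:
l = -5/339 (l = (5/3)/(-113) = (5/3)*(-1/113) = -5/339 ≈ -0.014749)
G = -5/339 ≈ -0.014749
G*4 = -5/339*4 = -20/339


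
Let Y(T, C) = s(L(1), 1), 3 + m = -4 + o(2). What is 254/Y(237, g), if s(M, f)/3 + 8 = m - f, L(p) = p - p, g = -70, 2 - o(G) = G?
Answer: -127/24 ≈ -5.2917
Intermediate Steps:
o(G) = 2 - G
m = -7 (m = -3 + (-4 + (2 - 1*2)) = -3 + (-4 + (2 - 2)) = -3 + (-4 + 0) = -3 - 4 = -7)
L(p) = 0
s(M, f) = -45 - 3*f (s(M, f) = -24 + 3*(-7 - f) = -24 + (-21 - 3*f) = -45 - 3*f)
Y(T, C) = -48 (Y(T, C) = -45 - 3*1 = -45 - 3 = -48)
254/Y(237, g) = 254/(-48) = 254*(-1/48) = -127/24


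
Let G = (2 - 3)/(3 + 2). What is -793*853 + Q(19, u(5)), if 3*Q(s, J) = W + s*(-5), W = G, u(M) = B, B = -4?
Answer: -10146911/15 ≈ -6.7646e+5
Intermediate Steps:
u(M) = -4
G = -1/5 ≈ -0.20000
W = -1/5 ≈ -0.20000
Q(s, J) = -1/15 - 5*s/3 (Q(s, J) = (-1/5 + s*(-5))/3 = (-1/5 - 5*s)/3 = -1/15 - 5*s/3)
-793*853 + Q(19, u(5)) = -793*853 + (-1/15 - 5/3*19) = -676429 + (-1/15 - 95/3) = -676429 - 476/15 = -10146911/15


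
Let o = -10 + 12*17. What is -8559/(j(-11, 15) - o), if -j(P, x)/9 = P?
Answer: 8559/95 ≈ 90.095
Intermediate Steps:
j(P, x) = -9*P
o = 194 (o = -10 + 204 = 194)
-8559/(j(-11, 15) - o) = -8559/(-9*(-11) - 1*194) = -8559/(99 - 194) = -8559/(-95) = -8559*(-1/95) = 8559/95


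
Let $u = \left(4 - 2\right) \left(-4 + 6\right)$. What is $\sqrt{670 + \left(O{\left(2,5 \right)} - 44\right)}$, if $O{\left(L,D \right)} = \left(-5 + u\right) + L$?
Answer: $\sqrt{627} \approx 25.04$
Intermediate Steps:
$u = 4$ ($u = 2 \cdot 2 = 4$)
$O{\left(L,D \right)} = -1 + L$ ($O{\left(L,D \right)} = \left(-5 + 4\right) + L = -1 + L$)
$\sqrt{670 + \left(O{\left(2,5 \right)} - 44\right)} = \sqrt{670 + \left(\left(-1 + 2\right) - 44\right)} = \sqrt{670 + \left(1 - 44\right)} = \sqrt{670 - 43} = \sqrt{627}$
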